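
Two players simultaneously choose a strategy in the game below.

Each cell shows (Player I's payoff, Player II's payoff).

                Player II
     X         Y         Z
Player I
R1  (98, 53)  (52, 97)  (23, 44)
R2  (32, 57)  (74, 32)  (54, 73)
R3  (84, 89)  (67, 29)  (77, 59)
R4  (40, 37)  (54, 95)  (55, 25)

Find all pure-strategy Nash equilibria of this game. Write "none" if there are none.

Player I against X: payoffs 98, 32, 84, 40 → best response R1.
Player I against Y: payoffs 52, 74, 67, 54 → best response R2.
Player I against Z: payoffs 23, 54, 77, 55 → best response R3.
Player II against R1: payoffs 53, 97, 44 → best response Y.
Player II against R2: payoffs 57, 32, 73 → best response Z.
Player II against R3: payoffs 89, 29, 59 → best response X.
Player II against R4: payoffs 37, 95, 25 → best response Y.
No profile is a mutual best response for all players.

There is no pure-strategy Nash equilibrium.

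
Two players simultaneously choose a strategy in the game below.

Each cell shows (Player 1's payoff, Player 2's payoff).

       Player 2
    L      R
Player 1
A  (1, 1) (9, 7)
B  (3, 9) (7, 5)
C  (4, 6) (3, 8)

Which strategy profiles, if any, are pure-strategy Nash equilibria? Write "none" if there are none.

Pure NE: (A, R)

For each player, find the best response to each opponent profile; mutual best responses are the pure NE.
Player 1 against L: payoffs 1, 3, 4 → best response C.
Player 1 against R: payoffs 9, 7, 3 → best response A.
Player 2 against A: payoffs 1, 7 → best response R.
Player 2 against B: payoffs 9, 5 → best response L.
Player 2 against C: payoffs 6, 8 → best response R.
Mutual best responses: (A, R).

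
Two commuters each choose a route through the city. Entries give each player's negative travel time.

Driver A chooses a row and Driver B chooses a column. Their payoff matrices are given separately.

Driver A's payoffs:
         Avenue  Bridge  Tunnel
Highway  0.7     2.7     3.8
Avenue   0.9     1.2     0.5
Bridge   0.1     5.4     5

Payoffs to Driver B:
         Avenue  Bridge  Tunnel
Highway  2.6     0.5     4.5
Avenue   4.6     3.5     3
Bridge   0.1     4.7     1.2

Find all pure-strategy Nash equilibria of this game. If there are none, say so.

(Avenue, Avenue); (Bridge, Bridge)

Driver A against Avenue: payoffs 0.7, 0.9, 0.1 → best response Avenue.
Driver A against Bridge: payoffs 2.7, 1.2, 5.4 → best response Bridge.
Driver A against Tunnel: payoffs 3.8, 0.5, 5 → best response Bridge.
Driver B against Highway: payoffs 2.6, 0.5, 4.5 → best response Tunnel.
Driver B against Avenue: payoffs 4.6, 3.5, 3 → best response Avenue.
Driver B against Bridge: payoffs 0.1, 4.7, 1.2 → best response Bridge.
Mutual best responses: (Avenue, Avenue); (Bridge, Bridge).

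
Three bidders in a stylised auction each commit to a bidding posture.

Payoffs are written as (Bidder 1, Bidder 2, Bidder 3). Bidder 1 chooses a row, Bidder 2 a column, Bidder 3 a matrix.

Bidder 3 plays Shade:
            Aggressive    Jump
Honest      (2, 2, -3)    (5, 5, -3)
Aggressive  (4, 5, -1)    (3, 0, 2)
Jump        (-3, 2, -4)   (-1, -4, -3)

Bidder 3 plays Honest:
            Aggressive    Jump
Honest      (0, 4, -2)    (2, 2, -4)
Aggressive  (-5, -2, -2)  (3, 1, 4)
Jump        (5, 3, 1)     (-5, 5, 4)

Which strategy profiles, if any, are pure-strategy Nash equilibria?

Pure-strategy Nash equilibria: (Honest, Jump, Shade); (Aggressive, Aggressive, Shade); (Aggressive, Jump, Honest)

Bidder 1 against (Aggressive, Shade): payoffs 2, 4, -3 → best response Aggressive.
Bidder 1 against (Aggressive, Honest): payoffs 0, -5, 5 → best response Jump.
Bidder 1 against (Jump, Shade): payoffs 5, 3, -1 → best response Honest.
Bidder 1 against (Jump, Honest): payoffs 2, 3, -5 → best response Aggressive.
Bidder 2 against (Honest, Shade): payoffs 2, 5 → best response Jump.
Bidder 2 against (Honest, Honest): payoffs 4, 2 → best response Aggressive.
Bidder 2 against (Aggressive, Shade): payoffs 5, 0 → best response Aggressive.
Bidder 2 against (Aggressive, Honest): payoffs -2, 1 → best response Jump.
Bidder 2 against (Jump, Shade): payoffs 2, -4 → best response Aggressive.
Bidder 2 against (Jump, Honest): payoffs 3, 5 → best response Jump.
Bidder 3 against (Honest, Aggressive): payoffs -3, -2 → best response Honest.
Bidder 3 against (Honest, Jump): payoffs -3, -4 → best response Shade.
Bidder 3 against (Aggressive, Aggressive): payoffs -1, -2 → best response Shade.
Bidder 3 against (Aggressive, Jump): payoffs 2, 4 → best response Honest.
Bidder 3 against (Jump, Aggressive): payoffs -4, 1 → best response Honest.
Bidder 3 against (Jump, Jump): payoffs -3, 4 → best response Honest.
Mutual best responses: (Honest, Jump, Shade); (Aggressive, Aggressive, Shade); (Aggressive, Jump, Honest).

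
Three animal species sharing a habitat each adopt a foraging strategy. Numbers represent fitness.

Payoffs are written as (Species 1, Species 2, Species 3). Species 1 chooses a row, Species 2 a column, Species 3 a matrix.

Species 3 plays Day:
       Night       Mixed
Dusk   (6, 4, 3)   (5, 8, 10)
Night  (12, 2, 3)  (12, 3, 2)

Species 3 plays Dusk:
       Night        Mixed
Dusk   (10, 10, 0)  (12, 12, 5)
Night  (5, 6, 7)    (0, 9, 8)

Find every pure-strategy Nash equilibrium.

Check each profile: it is a Nash equilibrium iff no player can strictly gain by switching unilaterally.
(Dusk, Night, Day): Species 1 can switch to Night (6 → 12). Not NE.
(Dusk, Night, Dusk): Species 2 can switch to Mixed (10 → 12). Not NE.
(Dusk, Mixed, Day): Species 1 can switch to Night (5 → 12). Not NE.
(Dusk, Mixed, Dusk): Species 3 can switch to Day (5 → 10). Not NE.
(Night, Night, Day): Species 2 can switch to Mixed (2 → 3). Not NE.
(Night, Night, Dusk): Species 1 can switch to Dusk (5 → 10). Not NE.
(Night, Mixed, Day): Species 3 can switch to Dusk (2 → 8). Not NE.
(Night, Mixed, Dusk): Species 1 can switch to Dusk (0 → 12). Not NE.

none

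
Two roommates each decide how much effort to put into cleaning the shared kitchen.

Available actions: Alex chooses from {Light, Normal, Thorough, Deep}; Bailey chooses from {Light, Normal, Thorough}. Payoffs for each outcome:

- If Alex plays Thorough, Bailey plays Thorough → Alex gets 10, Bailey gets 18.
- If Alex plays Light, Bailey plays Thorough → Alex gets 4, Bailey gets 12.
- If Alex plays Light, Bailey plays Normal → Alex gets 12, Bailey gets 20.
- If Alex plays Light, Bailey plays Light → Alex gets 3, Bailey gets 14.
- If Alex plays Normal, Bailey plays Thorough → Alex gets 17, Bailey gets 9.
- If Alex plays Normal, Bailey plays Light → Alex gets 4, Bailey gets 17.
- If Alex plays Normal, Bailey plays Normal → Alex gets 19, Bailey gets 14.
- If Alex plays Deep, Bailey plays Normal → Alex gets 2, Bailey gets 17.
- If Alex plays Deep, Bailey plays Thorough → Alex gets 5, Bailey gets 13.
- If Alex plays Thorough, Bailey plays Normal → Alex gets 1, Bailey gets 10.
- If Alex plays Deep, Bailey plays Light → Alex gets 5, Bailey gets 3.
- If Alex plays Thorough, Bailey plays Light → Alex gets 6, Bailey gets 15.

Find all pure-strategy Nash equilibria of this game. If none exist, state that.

Alex against Light: payoffs 3, 4, 6, 5 → best response Thorough.
Alex against Normal: payoffs 12, 19, 1, 2 → best response Normal.
Alex against Thorough: payoffs 4, 17, 10, 5 → best response Normal.
Bailey against Light: payoffs 14, 20, 12 → best response Normal.
Bailey against Normal: payoffs 17, 14, 9 → best response Light.
Bailey against Thorough: payoffs 15, 10, 18 → best response Thorough.
Bailey against Deep: payoffs 3, 17, 13 → best response Normal.
No profile is a mutual best response for all players.

No pure-strategy Nash equilibrium.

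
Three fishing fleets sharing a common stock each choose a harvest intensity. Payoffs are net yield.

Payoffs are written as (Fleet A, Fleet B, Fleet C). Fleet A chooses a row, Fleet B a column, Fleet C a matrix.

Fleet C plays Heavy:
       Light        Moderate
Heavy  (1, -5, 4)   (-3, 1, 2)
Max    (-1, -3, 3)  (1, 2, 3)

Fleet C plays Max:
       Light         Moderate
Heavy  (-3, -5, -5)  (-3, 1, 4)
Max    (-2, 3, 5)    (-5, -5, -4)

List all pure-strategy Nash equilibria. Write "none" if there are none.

(Heavy, Moderate, Max), (Max, Light, Max), (Max, Moderate, Heavy)

Check each profile: it is a Nash equilibrium iff no player can strictly gain by switching unilaterally.
(Heavy, Light, Heavy): Fleet B can switch to Moderate (-5 → 1). Not NE.
(Heavy, Light, Max): Fleet A can switch to Max (-3 → -2). Not NE.
(Heavy, Moderate, Heavy): Fleet A can switch to Max (-3 → 1). Not NE.
(Heavy, Moderate, Max): Fleet A gets -3, best alternative -5; Fleet B gets 1, best alternative -5; Fleet C gets 4, best alternative 2. No profitable deviation — NE.
(Max, Light, Heavy): Fleet A can switch to Heavy (-1 → 1). Not NE.
(Max, Light, Max): Fleet A gets -2, best alternative -3; Fleet B gets 3, best alternative -5; Fleet C gets 5, best alternative 3. No profitable deviation — NE.
(Max, Moderate, Heavy): Fleet A gets 1, best alternative -3; Fleet B gets 2, best alternative -3; Fleet C gets 3, best alternative -4. No profitable deviation — NE.
(Max, Moderate, Max): Fleet A can switch to Heavy (-5 → -3). Not NE.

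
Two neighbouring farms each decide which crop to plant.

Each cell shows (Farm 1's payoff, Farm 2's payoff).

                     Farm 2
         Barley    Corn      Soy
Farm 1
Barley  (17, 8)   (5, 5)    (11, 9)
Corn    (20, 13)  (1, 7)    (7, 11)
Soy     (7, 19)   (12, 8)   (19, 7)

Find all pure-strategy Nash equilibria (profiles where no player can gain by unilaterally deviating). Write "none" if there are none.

Check each profile: it is a Nash equilibrium iff no player can strictly gain by switching unilaterally.
(Barley, Barley): Farm 1 can switch to Corn (17 → 20). Not NE.
(Barley, Corn): Farm 1 can switch to Soy (5 → 12). Not NE.
(Barley, Soy): Farm 1 can switch to Soy (11 → 19). Not NE.
(Corn, Barley): Farm 1 gets 20, best alternative 17; Farm 2 gets 13, best alternative 11. No profitable deviation — NE.
(Corn, Corn): Farm 1 can switch to Barley (1 → 5). Not NE.
(Corn, Soy): Farm 1 can switch to Barley (7 → 11). Not NE.
(Soy, Barley): Farm 1 can switch to Barley (7 → 17). Not NE.
(Soy, Corn): Farm 2 can switch to Barley (8 → 19). Not NE.
(Soy, Soy): Farm 2 can switch to Barley (7 → 19). Not NE.

(Corn, Barley)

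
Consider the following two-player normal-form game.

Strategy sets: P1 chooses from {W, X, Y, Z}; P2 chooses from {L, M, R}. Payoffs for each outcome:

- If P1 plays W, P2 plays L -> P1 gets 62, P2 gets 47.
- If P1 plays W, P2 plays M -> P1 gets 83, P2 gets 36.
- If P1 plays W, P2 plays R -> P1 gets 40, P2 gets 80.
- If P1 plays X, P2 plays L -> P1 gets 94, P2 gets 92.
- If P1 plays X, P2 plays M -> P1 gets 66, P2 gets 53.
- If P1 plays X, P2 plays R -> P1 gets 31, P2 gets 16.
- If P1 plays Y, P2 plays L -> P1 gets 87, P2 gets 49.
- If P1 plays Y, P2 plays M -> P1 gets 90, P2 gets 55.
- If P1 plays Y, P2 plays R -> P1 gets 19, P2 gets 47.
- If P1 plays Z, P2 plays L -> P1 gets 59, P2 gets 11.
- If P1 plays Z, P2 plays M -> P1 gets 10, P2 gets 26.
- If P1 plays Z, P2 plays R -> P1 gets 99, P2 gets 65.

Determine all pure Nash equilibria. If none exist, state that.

For each strategy profile, look for a profitable unilateral deviation.
(W, L): P1 can switch to X (62 → 94). Not NE.
(W, M): P1 can switch to Y (83 → 90). Not NE.
(W, R): P1 can switch to Z (40 → 99). Not NE.
(X, L): P1 gets 94, best alternative 87; P2 gets 92, best alternative 53. No profitable deviation — NE.
(X, M): P1 can switch to W (66 → 83). Not NE.
(X, R): P1 can switch to W (31 → 40). Not NE.
(Y, L): P1 can switch to X (87 → 94). Not NE.
(Y, M): P1 gets 90, best alternative 83; P2 gets 55, best alternative 49. No profitable deviation — NE.
(Y, R): P1 can switch to W (19 → 40). Not NE.
(Z, L): P1 can switch to W (59 → 62). Not NE.
(Z, M): P1 can switch to W (10 → 83). Not NE.
(Z, R): P1 gets 99, best alternative 40; P2 gets 65, best alternative 26. No profitable deviation — NE.

Pure-strategy Nash equilibria: (X, L); (Y, M); (Z, R)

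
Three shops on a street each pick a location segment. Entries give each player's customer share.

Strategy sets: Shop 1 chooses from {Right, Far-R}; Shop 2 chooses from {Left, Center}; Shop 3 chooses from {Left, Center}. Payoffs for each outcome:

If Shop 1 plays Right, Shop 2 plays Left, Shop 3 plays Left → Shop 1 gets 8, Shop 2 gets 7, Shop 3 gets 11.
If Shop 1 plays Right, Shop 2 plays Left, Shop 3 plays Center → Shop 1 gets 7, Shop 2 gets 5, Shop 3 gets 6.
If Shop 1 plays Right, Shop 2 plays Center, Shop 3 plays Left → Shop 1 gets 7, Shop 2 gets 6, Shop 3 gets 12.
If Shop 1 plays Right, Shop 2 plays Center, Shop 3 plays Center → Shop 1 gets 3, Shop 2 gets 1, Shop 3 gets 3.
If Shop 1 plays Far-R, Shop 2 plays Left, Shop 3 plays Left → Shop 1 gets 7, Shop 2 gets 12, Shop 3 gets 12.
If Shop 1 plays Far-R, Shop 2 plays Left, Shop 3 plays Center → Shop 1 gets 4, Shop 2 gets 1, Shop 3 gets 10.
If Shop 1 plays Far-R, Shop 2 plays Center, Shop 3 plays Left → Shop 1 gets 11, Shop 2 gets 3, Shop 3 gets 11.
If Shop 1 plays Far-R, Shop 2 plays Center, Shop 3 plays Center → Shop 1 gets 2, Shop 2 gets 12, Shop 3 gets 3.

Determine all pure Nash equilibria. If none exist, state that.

Shop 1 against (Left, Left): payoffs 8, 7 → best response Right.
Shop 1 against (Left, Center): payoffs 7, 4 → best response Right.
Shop 1 against (Center, Left): payoffs 7, 11 → best response Far-R.
Shop 1 against (Center, Center): payoffs 3, 2 → best response Right.
Shop 2 against (Right, Left): payoffs 7, 6 → best response Left.
Shop 2 against (Right, Center): payoffs 5, 1 → best response Left.
Shop 2 against (Far-R, Left): payoffs 12, 3 → best response Left.
Shop 2 against (Far-R, Center): payoffs 1, 12 → best response Center.
Shop 3 against (Right, Left): payoffs 11, 6 → best response Left.
Shop 3 against (Right, Center): payoffs 12, 3 → best response Left.
Shop 3 against (Far-R, Left): payoffs 12, 10 → best response Left.
Shop 3 against (Far-R, Center): payoffs 11, 3 → best response Left.
Mutual best responses: (Right, Left, Left).

Pure NE: (Right, Left, Left)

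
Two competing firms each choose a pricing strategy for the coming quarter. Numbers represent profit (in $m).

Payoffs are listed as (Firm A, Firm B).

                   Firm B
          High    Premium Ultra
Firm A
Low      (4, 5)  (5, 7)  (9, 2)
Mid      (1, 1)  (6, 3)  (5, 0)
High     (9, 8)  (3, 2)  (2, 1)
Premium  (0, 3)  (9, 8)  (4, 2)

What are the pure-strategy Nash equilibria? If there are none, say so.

(High, High) and (Premium, Premium)

Firm A against High: payoffs 4, 1, 9, 0 → best response High.
Firm A against Premium: payoffs 5, 6, 3, 9 → best response Premium.
Firm A against Ultra: payoffs 9, 5, 2, 4 → best response Low.
Firm B against Low: payoffs 5, 7, 2 → best response Premium.
Firm B against Mid: payoffs 1, 3, 0 → best response Premium.
Firm B against High: payoffs 8, 2, 1 → best response High.
Firm B against Premium: payoffs 3, 8, 2 → best response Premium.
Mutual best responses: (High, High); (Premium, Premium).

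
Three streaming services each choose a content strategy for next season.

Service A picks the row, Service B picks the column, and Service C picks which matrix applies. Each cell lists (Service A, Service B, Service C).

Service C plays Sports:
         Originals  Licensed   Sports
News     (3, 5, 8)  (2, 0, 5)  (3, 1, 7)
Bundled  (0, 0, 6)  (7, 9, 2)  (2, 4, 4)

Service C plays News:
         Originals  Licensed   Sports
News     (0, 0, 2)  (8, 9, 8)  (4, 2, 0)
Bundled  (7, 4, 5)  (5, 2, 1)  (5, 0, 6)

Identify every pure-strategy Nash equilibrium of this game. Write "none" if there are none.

Pure-strategy Nash equilibria: (News, Originals, Sports) and (News, Licensed, News) and (Bundled, Licensed, Sports)

Service A against (Originals, Sports): payoffs 3, 0 → best response News.
Service A against (Originals, News): payoffs 0, 7 → best response Bundled.
Service A against (Licensed, Sports): payoffs 2, 7 → best response Bundled.
Service A against (Licensed, News): payoffs 8, 5 → best response News.
Service A against (Sports, Sports): payoffs 3, 2 → best response News.
Service A against (Sports, News): payoffs 4, 5 → best response Bundled.
Service B against (News, Sports): payoffs 5, 0, 1 → best response Originals.
Service B against (News, News): payoffs 0, 9, 2 → best response Licensed.
Service B against (Bundled, Sports): payoffs 0, 9, 4 → best response Licensed.
Service B against (Bundled, News): payoffs 4, 2, 0 → best response Originals.
Service C against (News, Originals): payoffs 8, 2 → best response Sports.
Service C against (News, Licensed): payoffs 5, 8 → best response News.
Service C against (News, Sports): payoffs 7, 0 → best response Sports.
Service C against (Bundled, Originals): payoffs 6, 5 → best response Sports.
Service C against (Bundled, Licensed): payoffs 2, 1 → best response Sports.
Service C against (Bundled, Sports): payoffs 4, 6 → best response News.
Mutual best responses: (News, Originals, Sports); (News, Licensed, News); (Bundled, Licensed, Sports).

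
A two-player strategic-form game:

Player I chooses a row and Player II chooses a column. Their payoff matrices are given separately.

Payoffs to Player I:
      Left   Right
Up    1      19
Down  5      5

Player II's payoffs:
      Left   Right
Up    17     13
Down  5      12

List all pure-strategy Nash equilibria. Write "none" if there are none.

This game has no pure Nash equilibrium.

Check each profile: it is a Nash equilibrium iff no player can strictly gain by switching unilaterally.
(Up, Left): Player I can switch to Down (1 → 5). Not NE.
(Up, Right): Player II can switch to Left (13 → 17). Not NE.
(Down, Left): Player II can switch to Right (5 → 12). Not NE.
(Down, Right): Player I can switch to Up (5 → 19). Not NE.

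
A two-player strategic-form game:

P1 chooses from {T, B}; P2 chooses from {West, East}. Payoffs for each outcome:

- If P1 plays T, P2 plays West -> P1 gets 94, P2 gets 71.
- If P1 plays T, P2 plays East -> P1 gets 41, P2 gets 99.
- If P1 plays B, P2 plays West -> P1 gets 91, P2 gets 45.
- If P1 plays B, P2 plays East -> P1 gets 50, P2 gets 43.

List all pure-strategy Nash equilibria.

(T, West): P2 can switch to East (71 → 99). Not NE.
(T, East): P1 can switch to B (41 → 50). Not NE.
(B, West): P1 can switch to T (91 → 94). Not NE.
(B, East): P2 can switch to West (43 → 45). Not NE.

No pure-strategy Nash equilibrium.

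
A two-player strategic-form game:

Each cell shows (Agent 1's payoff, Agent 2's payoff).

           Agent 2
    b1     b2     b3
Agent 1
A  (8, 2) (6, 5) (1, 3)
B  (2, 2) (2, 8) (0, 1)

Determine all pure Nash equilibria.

(A, b2)

(A, b1): Agent 2 can switch to b2 (2 → 5). Not NE.
(A, b2): Agent 1 gets 6, best alternative 2; Agent 2 gets 5, best alternative 3. No profitable deviation — NE.
(A, b3): Agent 2 can switch to b2 (3 → 5). Not NE.
(B, b1): Agent 1 can switch to A (2 → 8). Not NE.
(B, b2): Agent 1 can switch to A (2 → 6). Not NE.
(B, b3): Agent 1 can switch to A (0 → 1). Not NE.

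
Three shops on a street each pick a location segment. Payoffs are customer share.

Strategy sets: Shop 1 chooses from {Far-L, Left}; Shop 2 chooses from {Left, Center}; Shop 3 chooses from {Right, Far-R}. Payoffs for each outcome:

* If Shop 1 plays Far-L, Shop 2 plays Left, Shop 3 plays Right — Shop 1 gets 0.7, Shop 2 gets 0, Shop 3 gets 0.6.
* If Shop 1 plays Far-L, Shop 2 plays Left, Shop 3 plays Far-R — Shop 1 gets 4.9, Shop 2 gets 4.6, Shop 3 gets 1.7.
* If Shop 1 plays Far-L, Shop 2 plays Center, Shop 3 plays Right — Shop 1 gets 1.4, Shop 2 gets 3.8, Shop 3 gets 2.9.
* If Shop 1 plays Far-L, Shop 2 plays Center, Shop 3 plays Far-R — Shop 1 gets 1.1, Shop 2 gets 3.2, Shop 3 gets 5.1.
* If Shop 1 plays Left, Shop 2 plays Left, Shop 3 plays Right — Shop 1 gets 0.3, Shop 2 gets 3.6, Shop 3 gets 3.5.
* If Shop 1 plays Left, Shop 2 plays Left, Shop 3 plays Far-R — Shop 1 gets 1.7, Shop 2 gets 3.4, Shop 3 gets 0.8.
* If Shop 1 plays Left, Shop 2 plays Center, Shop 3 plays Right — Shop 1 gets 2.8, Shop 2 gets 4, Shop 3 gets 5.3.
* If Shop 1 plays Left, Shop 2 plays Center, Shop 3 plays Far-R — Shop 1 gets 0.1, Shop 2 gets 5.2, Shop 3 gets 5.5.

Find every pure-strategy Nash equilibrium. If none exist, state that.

The unique pure-strategy Nash equilibrium is (Far-L, Left, Far-R).

Mark each player's best response to every combination of opponents' strategies; a profile where every player is best-responding is a pure Nash equilibrium.
Shop 1 against (Left, Right): payoffs 0.7, 0.3 → best response Far-L.
Shop 1 against (Left, Far-R): payoffs 4.9, 1.7 → best response Far-L.
Shop 1 against (Center, Right): payoffs 1.4, 2.8 → best response Left.
Shop 1 against (Center, Far-R): payoffs 1.1, 0.1 → best response Far-L.
Shop 2 against (Far-L, Right): payoffs 0, 3.8 → best response Center.
Shop 2 against (Far-L, Far-R): payoffs 4.6, 3.2 → best response Left.
Shop 2 against (Left, Right): payoffs 3.6, 4 → best response Center.
Shop 2 against (Left, Far-R): payoffs 3.4, 5.2 → best response Center.
Shop 3 against (Far-L, Left): payoffs 0.6, 1.7 → best response Far-R.
Shop 3 against (Far-L, Center): payoffs 2.9, 5.1 → best response Far-R.
Shop 3 against (Left, Left): payoffs 3.5, 0.8 → best response Right.
Shop 3 against (Left, Center): payoffs 5.3, 5.5 → best response Far-R.
Mutual best responses: (Far-L, Left, Far-R).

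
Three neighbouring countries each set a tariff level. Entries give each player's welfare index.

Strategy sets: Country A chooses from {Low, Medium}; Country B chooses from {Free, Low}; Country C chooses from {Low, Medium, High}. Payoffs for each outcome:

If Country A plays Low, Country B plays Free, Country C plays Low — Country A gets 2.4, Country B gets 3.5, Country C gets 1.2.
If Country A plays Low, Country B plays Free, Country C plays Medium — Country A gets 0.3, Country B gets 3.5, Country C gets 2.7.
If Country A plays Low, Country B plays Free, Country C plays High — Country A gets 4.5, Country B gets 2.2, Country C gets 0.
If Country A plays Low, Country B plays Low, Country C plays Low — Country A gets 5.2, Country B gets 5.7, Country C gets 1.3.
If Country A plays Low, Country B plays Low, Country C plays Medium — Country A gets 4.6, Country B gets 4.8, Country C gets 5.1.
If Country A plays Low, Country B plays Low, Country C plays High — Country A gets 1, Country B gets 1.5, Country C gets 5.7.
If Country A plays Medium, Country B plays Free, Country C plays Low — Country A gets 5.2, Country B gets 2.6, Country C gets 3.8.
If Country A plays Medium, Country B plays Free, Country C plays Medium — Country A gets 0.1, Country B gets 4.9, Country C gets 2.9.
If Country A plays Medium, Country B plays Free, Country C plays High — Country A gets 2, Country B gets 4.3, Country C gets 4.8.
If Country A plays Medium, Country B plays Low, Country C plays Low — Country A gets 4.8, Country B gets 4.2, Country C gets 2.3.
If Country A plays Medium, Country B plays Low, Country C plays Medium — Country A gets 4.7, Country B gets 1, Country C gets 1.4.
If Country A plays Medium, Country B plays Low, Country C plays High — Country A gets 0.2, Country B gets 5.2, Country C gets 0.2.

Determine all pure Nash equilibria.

(Low, Free, Low): Country A can switch to Medium (2.4 → 5.2). Not NE.
(Low, Free, Medium): Country B can switch to Low (3.5 → 4.8). Not NE.
(Low, Free, High): Country C can switch to Low (0 → 1.2). Not NE.
(Low, Low, Low): Country C can switch to Medium (1.3 → 5.1). Not NE.
(Low, Low, Medium): Country A can switch to Medium (4.6 → 4.7). Not NE.
(Low, Low, High): Country B can switch to Free (1.5 → 2.2). Not NE.
(The remaining 6 profiles each have a profitable deviation by the same check.)

This game has no pure Nash equilibrium.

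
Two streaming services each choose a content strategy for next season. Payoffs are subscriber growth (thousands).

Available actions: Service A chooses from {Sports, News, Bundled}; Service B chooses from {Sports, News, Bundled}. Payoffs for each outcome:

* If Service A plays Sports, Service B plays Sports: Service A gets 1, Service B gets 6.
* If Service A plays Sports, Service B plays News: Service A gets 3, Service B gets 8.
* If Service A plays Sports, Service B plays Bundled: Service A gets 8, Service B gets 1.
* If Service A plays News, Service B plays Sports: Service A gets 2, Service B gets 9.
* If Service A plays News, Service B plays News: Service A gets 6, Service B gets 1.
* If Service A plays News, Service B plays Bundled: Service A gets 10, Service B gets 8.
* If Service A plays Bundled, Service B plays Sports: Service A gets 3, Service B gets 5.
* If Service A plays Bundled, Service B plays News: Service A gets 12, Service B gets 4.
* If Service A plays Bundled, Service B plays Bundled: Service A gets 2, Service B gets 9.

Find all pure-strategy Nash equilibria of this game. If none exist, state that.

none

For each player, find the best response to each opponent profile; mutual best responses are the pure NE.
Service A against Sports: payoffs 1, 2, 3 → best response Bundled.
Service A against News: payoffs 3, 6, 12 → best response Bundled.
Service A against Bundled: payoffs 8, 10, 2 → best response News.
Service B against Sports: payoffs 6, 8, 1 → best response News.
Service B against News: payoffs 9, 1, 8 → best response Sports.
Service B against Bundled: payoffs 5, 4, 9 → best response Bundled.
No profile is a mutual best response for all players.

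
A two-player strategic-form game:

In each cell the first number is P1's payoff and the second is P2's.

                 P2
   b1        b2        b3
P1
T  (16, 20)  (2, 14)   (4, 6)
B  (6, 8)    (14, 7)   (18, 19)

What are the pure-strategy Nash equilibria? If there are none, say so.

(T, b1): P1 gets 16, best alternative 6; P2 gets 20, best alternative 14. No profitable deviation — NE.
(T, b2): P1 can switch to B (2 → 14). Not NE.
(T, b3): P1 can switch to B (4 → 18). Not NE.
(B, b1): P1 can switch to T (6 → 16). Not NE.
(B, b2): P2 can switch to b1 (7 → 8). Not NE.
(B, b3): P1 gets 18, best alternative 4; P2 gets 19, best alternative 8. No profitable deviation — NE.

Pure-strategy Nash equilibria: (T, b1) and (B, b3)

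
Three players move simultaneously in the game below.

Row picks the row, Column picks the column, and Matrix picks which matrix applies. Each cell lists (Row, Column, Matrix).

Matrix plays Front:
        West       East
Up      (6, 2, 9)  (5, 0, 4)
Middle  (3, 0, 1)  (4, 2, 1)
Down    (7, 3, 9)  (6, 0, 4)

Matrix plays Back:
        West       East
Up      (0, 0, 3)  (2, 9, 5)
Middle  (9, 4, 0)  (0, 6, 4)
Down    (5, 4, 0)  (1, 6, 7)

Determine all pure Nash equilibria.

The pure Nash equilibria are (Up, East, Back), (Down, West, Front).

Mark each player's best response to every combination of opponents' strategies; a profile where every player is best-responding is a pure Nash equilibrium.
Row against (West, Front): payoffs 6, 3, 7 → best response Down.
Row against (West, Back): payoffs 0, 9, 5 → best response Middle.
Row against (East, Front): payoffs 5, 4, 6 → best response Down.
Row against (East, Back): payoffs 2, 0, 1 → best response Up.
Column against (Up, Front): payoffs 2, 0 → best response West.
Column against (Up, Back): payoffs 0, 9 → best response East.
Column against (Middle, Front): payoffs 0, 2 → best response East.
Column against (Middle, Back): payoffs 4, 6 → best response East.
Column against (Down, Front): payoffs 3, 0 → best response West.
Column against (Down, Back): payoffs 4, 6 → best response East.
Matrix against (Up, West): payoffs 9, 3 → best response Front.
Matrix against (Up, East): payoffs 4, 5 → best response Back.
Matrix against (Middle, West): payoffs 1, 0 → best response Front.
Matrix against (Middle, East): payoffs 1, 4 → best response Back.
Matrix against (Down, West): payoffs 9, 0 → best response Front.
Matrix against (Down, East): payoffs 4, 7 → best response Back.
Mutual best responses: (Up, East, Back); (Down, West, Front).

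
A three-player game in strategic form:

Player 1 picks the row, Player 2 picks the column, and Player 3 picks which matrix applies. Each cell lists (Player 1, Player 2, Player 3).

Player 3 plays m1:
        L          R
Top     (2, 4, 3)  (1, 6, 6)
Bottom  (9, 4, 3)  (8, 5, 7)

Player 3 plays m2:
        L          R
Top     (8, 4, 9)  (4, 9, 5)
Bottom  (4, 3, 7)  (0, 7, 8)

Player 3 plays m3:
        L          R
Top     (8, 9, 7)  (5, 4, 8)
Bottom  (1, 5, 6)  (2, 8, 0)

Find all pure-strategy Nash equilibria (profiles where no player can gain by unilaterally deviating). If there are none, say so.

none

Player 1 against (L, m1): payoffs 2, 9 → best response Bottom.
Player 1 against (L, m2): payoffs 8, 4 → best response Top.
Player 1 against (L, m3): payoffs 8, 1 → best response Top.
Player 1 against (R, m1): payoffs 1, 8 → best response Bottom.
Player 1 against (R, m2): payoffs 4, 0 → best response Top.
Player 1 against (R, m3): payoffs 5, 2 → best response Top.
Player 2 against (Top, m1): payoffs 4, 6 → best response R.
Player 2 against (Top, m2): payoffs 4, 9 → best response R.
Player 2 against (Top, m3): payoffs 9, 4 → best response L.
Player 2 against (Bottom, m1): payoffs 4, 5 → best response R.
Player 2 against (Bottom, m2): payoffs 3, 7 → best response R.
Player 2 against (Bottom, m3): payoffs 5, 8 → best response R.
Player 3 against (Top, L): payoffs 3, 9, 7 → best response m2.
Player 3 against (Top, R): payoffs 6, 5, 8 → best response m3.
Player 3 against (Bottom, L): payoffs 3, 7, 6 → best response m2.
Player 3 against (Bottom, R): payoffs 7, 8, 0 → best response m2.
No profile is a mutual best response for all players.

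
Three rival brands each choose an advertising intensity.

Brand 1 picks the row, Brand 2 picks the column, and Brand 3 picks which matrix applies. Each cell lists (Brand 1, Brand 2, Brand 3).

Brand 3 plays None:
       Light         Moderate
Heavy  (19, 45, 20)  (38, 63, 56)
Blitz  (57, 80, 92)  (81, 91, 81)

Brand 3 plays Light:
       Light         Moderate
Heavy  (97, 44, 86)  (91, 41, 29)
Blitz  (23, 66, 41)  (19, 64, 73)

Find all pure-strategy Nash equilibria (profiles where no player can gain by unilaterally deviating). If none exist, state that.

The pure Nash equilibria are (Heavy, Light, Light), (Blitz, Moderate, None).

Mark each player's best response to every combination of opponents' strategies; a profile where every player is best-responding is a pure Nash equilibrium.
Brand 1 against (Light, None): payoffs 19, 57 → best response Blitz.
Brand 1 against (Light, Light): payoffs 97, 23 → best response Heavy.
Brand 1 against (Moderate, None): payoffs 38, 81 → best response Blitz.
Brand 1 against (Moderate, Light): payoffs 91, 19 → best response Heavy.
Brand 2 against (Heavy, None): payoffs 45, 63 → best response Moderate.
Brand 2 against (Heavy, Light): payoffs 44, 41 → best response Light.
Brand 2 against (Blitz, None): payoffs 80, 91 → best response Moderate.
Brand 2 against (Blitz, Light): payoffs 66, 64 → best response Light.
Brand 3 against (Heavy, Light): payoffs 20, 86 → best response Light.
Brand 3 against (Heavy, Moderate): payoffs 56, 29 → best response None.
Brand 3 against (Blitz, Light): payoffs 92, 41 → best response None.
Brand 3 against (Blitz, Moderate): payoffs 81, 73 → best response None.
Mutual best responses: (Heavy, Light, Light); (Blitz, Moderate, None).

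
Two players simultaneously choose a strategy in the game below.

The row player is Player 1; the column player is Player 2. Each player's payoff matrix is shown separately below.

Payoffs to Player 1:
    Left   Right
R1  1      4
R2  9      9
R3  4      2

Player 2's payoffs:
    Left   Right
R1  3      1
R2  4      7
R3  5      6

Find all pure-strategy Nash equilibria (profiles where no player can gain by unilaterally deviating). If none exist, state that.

The unique pure-strategy Nash equilibrium is (R2, Right).

Player 1 against Left: payoffs 1, 9, 4 → best response R2.
Player 1 against Right: payoffs 4, 9, 2 → best response R2.
Player 2 against R1: payoffs 3, 1 → best response Left.
Player 2 against R2: payoffs 4, 7 → best response Right.
Player 2 against R3: payoffs 5, 6 → best response Right.
Mutual best responses: (R2, Right).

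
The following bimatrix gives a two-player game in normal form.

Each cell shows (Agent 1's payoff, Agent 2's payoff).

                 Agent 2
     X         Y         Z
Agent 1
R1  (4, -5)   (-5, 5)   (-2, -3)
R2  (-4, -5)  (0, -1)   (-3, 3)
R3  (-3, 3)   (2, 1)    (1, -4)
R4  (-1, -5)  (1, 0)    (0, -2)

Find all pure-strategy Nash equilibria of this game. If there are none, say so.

No pure-strategy Nash equilibrium.

Agent 1 against X: payoffs 4, -4, -3, -1 → best response R1.
Agent 1 against Y: payoffs -5, 0, 2, 1 → best response R3.
Agent 1 against Z: payoffs -2, -3, 1, 0 → best response R3.
Agent 2 against R1: payoffs -5, 5, -3 → best response Y.
Agent 2 against R2: payoffs -5, -1, 3 → best response Z.
Agent 2 against R3: payoffs 3, 1, -4 → best response X.
Agent 2 against R4: payoffs -5, 0, -2 → best response Y.
No profile is a mutual best response for all players.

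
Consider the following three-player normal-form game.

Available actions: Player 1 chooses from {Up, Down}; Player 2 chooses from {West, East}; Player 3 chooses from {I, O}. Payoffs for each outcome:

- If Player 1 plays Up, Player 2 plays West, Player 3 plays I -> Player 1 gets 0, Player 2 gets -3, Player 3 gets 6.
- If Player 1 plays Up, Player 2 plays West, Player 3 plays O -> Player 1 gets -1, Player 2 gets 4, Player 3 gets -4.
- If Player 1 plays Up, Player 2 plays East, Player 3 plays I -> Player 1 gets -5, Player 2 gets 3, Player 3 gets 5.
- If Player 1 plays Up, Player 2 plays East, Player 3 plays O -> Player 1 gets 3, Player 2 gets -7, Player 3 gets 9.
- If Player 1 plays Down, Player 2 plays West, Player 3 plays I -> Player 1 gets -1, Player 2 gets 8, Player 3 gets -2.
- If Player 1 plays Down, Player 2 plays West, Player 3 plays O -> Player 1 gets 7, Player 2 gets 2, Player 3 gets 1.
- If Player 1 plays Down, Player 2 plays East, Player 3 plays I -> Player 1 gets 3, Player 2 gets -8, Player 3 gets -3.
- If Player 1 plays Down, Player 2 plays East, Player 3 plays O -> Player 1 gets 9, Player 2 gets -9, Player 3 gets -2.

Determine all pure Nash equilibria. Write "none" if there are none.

Pure NE: (Down, West, O)

(Up, West, I): Player 2 can switch to East (-3 → 3). Not NE.
(Up, West, O): Player 1 can switch to Down (-1 → 7). Not NE.
(Up, East, I): Player 1 can switch to Down (-5 → 3). Not NE.
(Up, East, O): Player 1 can switch to Down (3 → 9). Not NE.
(Down, West, I): Player 1 can switch to Up (-1 → 0). Not NE.
(Down, West, O): Player 1 gets 7, best alternative -1; Player 2 gets 2, best alternative -9; Player 3 gets 1, best alternative -2. No profitable deviation — NE.
(Down, East, I): Player 2 can switch to West (-8 → 8). Not NE.
(The remaining 1 profile has a profitable deviation by the same check.)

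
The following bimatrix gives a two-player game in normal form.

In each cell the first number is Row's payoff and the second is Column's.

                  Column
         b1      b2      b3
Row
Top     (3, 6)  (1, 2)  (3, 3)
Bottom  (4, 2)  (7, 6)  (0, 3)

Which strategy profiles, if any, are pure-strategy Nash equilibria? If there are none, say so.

(Bottom, b2)

Mark each player's best response to every combination of opponents' strategies; a profile where every player is best-responding is a pure Nash equilibrium.
Row against b1: payoffs 3, 4 → best response Bottom.
Row against b2: payoffs 1, 7 → best response Bottom.
Row against b3: payoffs 3, 0 → best response Top.
Column against Top: payoffs 6, 2, 3 → best response b1.
Column against Bottom: payoffs 2, 6, 3 → best response b2.
Mutual best responses: (Bottom, b2).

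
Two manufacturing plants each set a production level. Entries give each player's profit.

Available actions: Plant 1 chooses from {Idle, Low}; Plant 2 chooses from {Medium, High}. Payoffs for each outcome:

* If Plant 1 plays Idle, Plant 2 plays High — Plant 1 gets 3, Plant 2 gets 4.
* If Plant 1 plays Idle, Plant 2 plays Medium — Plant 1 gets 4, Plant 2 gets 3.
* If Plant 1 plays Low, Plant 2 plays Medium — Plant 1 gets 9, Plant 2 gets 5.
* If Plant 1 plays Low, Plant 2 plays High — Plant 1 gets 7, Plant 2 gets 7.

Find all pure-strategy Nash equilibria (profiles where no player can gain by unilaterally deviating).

(Low, High)

Plant 1 against Medium: payoffs 4, 9 → best response Low.
Plant 1 against High: payoffs 3, 7 → best response Low.
Plant 2 against Idle: payoffs 3, 4 → best response High.
Plant 2 against Low: payoffs 5, 7 → best response High.
Mutual best responses: (Low, High).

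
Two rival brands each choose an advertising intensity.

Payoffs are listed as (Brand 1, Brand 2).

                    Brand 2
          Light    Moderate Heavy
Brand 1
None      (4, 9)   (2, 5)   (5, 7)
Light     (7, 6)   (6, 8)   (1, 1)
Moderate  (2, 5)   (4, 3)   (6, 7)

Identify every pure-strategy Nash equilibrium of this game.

(Light, Moderate), (Moderate, Heavy)

Brand 1 against Light: payoffs 4, 7, 2 → best response Light.
Brand 1 against Moderate: payoffs 2, 6, 4 → best response Light.
Brand 1 against Heavy: payoffs 5, 1, 6 → best response Moderate.
Brand 2 against None: payoffs 9, 5, 7 → best response Light.
Brand 2 against Light: payoffs 6, 8, 1 → best response Moderate.
Brand 2 against Moderate: payoffs 5, 3, 7 → best response Heavy.
Mutual best responses: (Light, Moderate); (Moderate, Heavy).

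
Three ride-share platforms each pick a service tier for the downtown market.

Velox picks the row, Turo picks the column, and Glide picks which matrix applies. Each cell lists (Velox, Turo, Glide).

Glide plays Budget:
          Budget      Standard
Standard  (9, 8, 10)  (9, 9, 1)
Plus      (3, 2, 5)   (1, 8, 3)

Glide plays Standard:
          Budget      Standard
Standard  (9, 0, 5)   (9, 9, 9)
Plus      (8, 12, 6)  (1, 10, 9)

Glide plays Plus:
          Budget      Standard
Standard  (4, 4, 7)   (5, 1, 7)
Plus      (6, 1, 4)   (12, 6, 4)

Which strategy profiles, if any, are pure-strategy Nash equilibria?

(Standard, Standard, Standard)

Velox against (Budget, Budget): payoffs 9, 3 → best response Standard.
Velox against (Budget, Standard): payoffs 9, 8 → best response Standard.
Velox against (Budget, Plus): payoffs 4, 6 → best response Plus.
Velox against (Standard, Budget): payoffs 9, 1 → best response Standard.
Velox against (Standard, Standard): payoffs 9, 1 → best response Standard.
Velox against (Standard, Plus): payoffs 5, 12 → best response Plus.
Turo against (Standard, Budget): payoffs 8, 9 → best response Standard.
Turo against (Standard, Standard): payoffs 0, 9 → best response Standard.
Turo against (Standard, Plus): payoffs 4, 1 → best response Budget.
Turo against (Plus, Budget): payoffs 2, 8 → best response Standard.
Turo against (Plus, Standard): payoffs 12, 10 → best response Budget.
Turo against (Plus, Plus): payoffs 1, 6 → best response Standard.
Glide against (Standard, Budget): payoffs 10, 5, 7 → best response Budget.
Glide against (Standard, Standard): payoffs 1, 9, 7 → best response Standard.
Glide against (Plus, Budget): payoffs 5, 6, 4 → best response Standard.
Glide against (Plus, Standard): payoffs 3, 9, 4 → best response Standard.
Mutual best responses: (Standard, Standard, Standard).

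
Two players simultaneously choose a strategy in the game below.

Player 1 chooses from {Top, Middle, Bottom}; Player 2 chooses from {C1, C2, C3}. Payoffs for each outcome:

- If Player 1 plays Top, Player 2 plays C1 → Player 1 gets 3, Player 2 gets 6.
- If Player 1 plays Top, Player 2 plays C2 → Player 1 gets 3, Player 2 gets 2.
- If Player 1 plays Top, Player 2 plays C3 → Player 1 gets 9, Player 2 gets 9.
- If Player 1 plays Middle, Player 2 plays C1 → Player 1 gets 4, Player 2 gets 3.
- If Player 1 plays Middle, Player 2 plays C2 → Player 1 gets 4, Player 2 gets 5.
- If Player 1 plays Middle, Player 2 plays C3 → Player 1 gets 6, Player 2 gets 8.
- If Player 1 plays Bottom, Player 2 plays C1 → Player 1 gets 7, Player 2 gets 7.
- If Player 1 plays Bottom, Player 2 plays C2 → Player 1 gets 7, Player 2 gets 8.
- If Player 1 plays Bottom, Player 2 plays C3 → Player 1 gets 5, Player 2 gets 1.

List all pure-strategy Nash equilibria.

Check each profile: it is a Nash equilibrium iff no player can strictly gain by switching unilaterally.
(Top, C1): Player 1 can switch to Middle (3 → 4). Not NE.
(Top, C2): Player 1 can switch to Middle (3 → 4). Not NE.
(Top, C3): Player 1 gets 9, best alternative 6; Player 2 gets 9, best alternative 6. No profitable deviation — NE.
(Middle, C1): Player 1 can switch to Bottom (4 → 7). Not NE.
(Middle, C2): Player 1 can switch to Bottom (4 → 7). Not NE.
(Middle, C3): Player 1 can switch to Top (6 → 9). Not NE.
(Bottom, C1): Player 2 can switch to C2 (7 → 8). Not NE.
(Bottom, C2): Player 1 gets 7, best alternative 4; Player 2 gets 8, best alternative 7. No profitable deviation — NE.
(The remaining 1 profile has a profitable deviation by the same check.)

The pure Nash equilibria are (Top, C3); (Bottom, C2).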